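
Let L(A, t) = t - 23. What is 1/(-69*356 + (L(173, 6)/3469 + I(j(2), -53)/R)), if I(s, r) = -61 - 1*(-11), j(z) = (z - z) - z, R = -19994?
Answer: -34679593/851869605676 ≈ -4.0710e-5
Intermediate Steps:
j(z) = -z (j(z) = 0 - z = -z)
I(s, r) = -50 (I(s, r) = -61 + 11 = -50)
L(A, t) = -23 + t
1/(-69*356 + (L(173, 6)/3469 + I(j(2), -53)/R)) = 1/(-69*356 + ((-23 + 6)/3469 - 50/(-19994))) = 1/(-24564 + (-17*1/3469 - 50*(-1/19994))) = 1/(-24564 + (-17/3469 + 25/9997)) = 1/(-24564 - 83224/34679593) = 1/(-851869605676/34679593) = -34679593/851869605676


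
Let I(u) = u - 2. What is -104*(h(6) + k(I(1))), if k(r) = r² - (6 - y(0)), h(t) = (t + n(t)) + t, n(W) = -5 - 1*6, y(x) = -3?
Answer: 728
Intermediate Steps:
I(u) = -2 + u
n(W) = -11 (n(W) = -5 - 6 = -11)
h(t) = -11 + 2*t (h(t) = (t - 11) + t = (-11 + t) + t = -11 + 2*t)
k(r) = -9 + r² (k(r) = r² - (6 - 1*(-3)) = r² - (6 + 3) = r² - 1*9 = r² - 9 = -9 + r²)
-104*(h(6) + k(I(1))) = -104*((-11 + 2*6) + (-9 + (-2 + 1)²)) = -104*((-11 + 12) + (-9 + (-1)²)) = -104*(1 + (-9 + 1)) = -104*(1 - 8) = -104*(-7) = 728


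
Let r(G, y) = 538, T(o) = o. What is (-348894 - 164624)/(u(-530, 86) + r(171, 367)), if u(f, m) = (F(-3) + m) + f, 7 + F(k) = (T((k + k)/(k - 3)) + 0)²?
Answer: -256759/44 ≈ -5835.4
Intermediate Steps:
F(k) = -7 + 4*k²/(-3 + k)² (F(k) = -7 + ((k + k)/(k - 3) + 0)² = -7 + ((2*k)/(-3 + k) + 0)² = -7 + (2*k/(-3 + k) + 0)² = -7 + (2*k/(-3 + k))² = -7 + 4*k²/(-3 + k)²)
u(f, m) = -6 + f + m (u(f, m) = ((-7 + 4*(-3)²/(-3 - 3)²) + m) + f = ((-7 + 4*9/(-6)²) + m) + f = ((-7 + 4*9*(1/36)) + m) + f = ((-7 + 1) + m) + f = (-6 + m) + f = -6 + f + m)
(-348894 - 164624)/(u(-530, 86) + r(171, 367)) = (-348894 - 164624)/((-6 - 530 + 86) + 538) = -513518/(-450 + 538) = -513518/88 = -513518*1/88 = -256759/44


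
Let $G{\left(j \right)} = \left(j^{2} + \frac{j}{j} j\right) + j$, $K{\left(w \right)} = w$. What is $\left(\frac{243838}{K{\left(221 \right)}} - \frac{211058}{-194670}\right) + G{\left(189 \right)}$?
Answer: $\frac{800284146104}{21511035} \approx 37203.0$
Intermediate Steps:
$G{\left(j \right)} = j^{2} + 2 j$ ($G{\left(j \right)} = \left(j^{2} + 1 j\right) + j = \left(j^{2} + j\right) + j = \left(j + j^{2}\right) + j = j^{2} + 2 j$)
$\left(\frac{243838}{K{\left(221 \right)}} - \frac{211058}{-194670}\right) + G{\left(189 \right)} = \left(\frac{243838}{221} - \frac{211058}{-194670}\right) + 189 \left(2 + 189\right) = \left(243838 \cdot \frac{1}{221} - - \frac{105529}{97335}\right) + 189 \cdot 191 = \left(\frac{243838}{221} + \frac{105529}{97335}\right) + 36099 = \frac{23757293639}{21511035} + 36099 = \frac{800284146104}{21511035}$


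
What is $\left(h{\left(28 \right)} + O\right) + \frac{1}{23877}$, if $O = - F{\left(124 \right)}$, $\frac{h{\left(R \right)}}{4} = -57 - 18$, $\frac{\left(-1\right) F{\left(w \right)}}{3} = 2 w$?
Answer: $\frac{10601389}{23877} \approx 444.0$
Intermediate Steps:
$F{\left(w \right)} = - 6 w$ ($F{\left(w \right)} = - 3 \cdot 2 w = - 6 w$)
$h{\left(R \right)} = -300$ ($h{\left(R \right)} = 4 \left(-57 - 18\right) = 4 \left(-75\right) = -300$)
$O = 744$ ($O = - \left(-6\right) 124 = \left(-1\right) \left(-744\right) = 744$)
$\left(h{\left(28 \right)} + O\right) + \frac{1}{23877} = \left(-300 + 744\right) + \frac{1}{23877} = 444 + \frac{1}{23877} = \frac{10601389}{23877}$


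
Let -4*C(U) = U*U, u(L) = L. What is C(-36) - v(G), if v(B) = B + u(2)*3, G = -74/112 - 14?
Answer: -17659/56 ≈ -315.34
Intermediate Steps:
C(U) = -U²/4 (C(U) = -U*U/4 = -U²/4)
G = -821/56 (G = -74*1/112 - 14 = -37/56 - 14 = -821/56 ≈ -14.661)
v(B) = 6 + B (v(B) = B + 2*3 = B + 6 = 6 + B)
C(-36) - v(G) = -¼*(-36)² - (6 - 821/56) = -¼*1296 - 1*(-485/56) = -324 + 485/56 = -17659/56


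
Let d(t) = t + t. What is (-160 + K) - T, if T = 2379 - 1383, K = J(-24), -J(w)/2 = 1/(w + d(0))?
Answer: -13871/12 ≈ -1155.9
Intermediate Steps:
d(t) = 2*t
J(w) = -2/w (J(w) = -2/(w + 2*0) = -2/(w + 0) = -2/w)
K = 1/12 (K = -2/(-24) = -2*(-1/24) = 1/12 ≈ 0.083333)
T = 996
(-160 + K) - T = (-160 + 1/12) - 1*996 = -1919/12 - 996 = -13871/12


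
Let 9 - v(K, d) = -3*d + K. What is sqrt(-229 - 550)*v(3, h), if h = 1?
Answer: 9*I*sqrt(779) ≈ 251.2*I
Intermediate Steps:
v(K, d) = 9 - K + 3*d (v(K, d) = 9 - (-3*d + K) = 9 - (K - 3*d) = 9 + (-K + 3*d) = 9 - K + 3*d)
sqrt(-229 - 550)*v(3, h) = sqrt(-229 - 550)*(9 - 1*3 + 3*1) = sqrt(-779)*(9 - 3 + 3) = (I*sqrt(779))*9 = 9*I*sqrt(779)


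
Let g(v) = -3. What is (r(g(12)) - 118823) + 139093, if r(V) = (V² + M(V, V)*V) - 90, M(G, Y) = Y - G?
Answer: 20189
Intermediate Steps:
r(V) = -90 + V² (r(V) = (V² + (V - V)*V) - 90 = (V² + 0*V) - 90 = (V² + 0) - 90 = V² - 90 = -90 + V²)
(r(g(12)) - 118823) + 139093 = ((-90 + (-3)²) - 118823) + 139093 = ((-90 + 9) - 118823) + 139093 = (-81 - 118823) + 139093 = -118904 + 139093 = 20189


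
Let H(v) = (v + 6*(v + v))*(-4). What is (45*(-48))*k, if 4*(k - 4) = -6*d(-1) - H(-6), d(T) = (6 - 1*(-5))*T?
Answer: 124200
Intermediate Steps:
d(T) = 11*T (d(T) = (6 + 5)*T = 11*T)
H(v) = -52*v (H(v) = (v + 6*(2*v))*(-4) = (v + 12*v)*(-4) = (13*v)*(-4) = -52*v)
k = -115/2 (k = 4 + (-66*(-1) - (-52)*(-6))/4 = 4 + (-6*(-11) - 1*312)/4 = 4 + (66 - 312)/4 = 4 + (¼)*(-246) = 4 - 123/2 = -115/2 ≈ -57.500)
(45*(-48))*k = (45*(-48))*(-115/2) = -2160*(-115/2) = 124200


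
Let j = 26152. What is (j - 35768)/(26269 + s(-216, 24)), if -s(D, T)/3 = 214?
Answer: -9616/25627 ≈ -0.37523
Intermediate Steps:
s(D, T) = -642 (s(D, T) = -3*214 = -642)
(j - 35768)/(26269 + s(-216, 24)) = (26152 - 35768)/(26269 - 642) = -9616/25627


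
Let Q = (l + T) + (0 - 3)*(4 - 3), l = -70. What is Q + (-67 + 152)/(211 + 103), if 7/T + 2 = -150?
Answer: -1736711/23864 ≈ -72.775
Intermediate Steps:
T = -7/152 (T = 7/(-2 - 150) = 7/(-152) = 7*(-1/152) = -7/152 ≈ -0.046053)
Q = -11103/152 (Q = (-70 - 7/152) + (0 - 3)*(4 - 3) = -10647/152 - 3*1 = -10647/152 - 3 = -11103/152 ≈ -73.046)
Q + (-67 + 152)/(211 + 103) = -11103/152 + (-67 + 152)/(211 + 103) = -11103/152 + 85/314 = -1736711/23864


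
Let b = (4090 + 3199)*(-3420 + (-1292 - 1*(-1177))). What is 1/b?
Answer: -1/25766615 ≈ -3.8810e-8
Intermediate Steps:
b = -25766615 (b = 7289*(-3420 + (-1292 + 1177)) = 7289*(-3420 - 115) = 7289*(-3535) = -25766615)
1/b = 1/(-25766615) = -1/25766615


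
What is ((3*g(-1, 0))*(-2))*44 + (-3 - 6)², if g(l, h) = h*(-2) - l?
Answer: -183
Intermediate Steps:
g(l, h) = -l - 2*h (g(l, h) = -2*h - l = -l - 2*h)
((3*g(-1, 0))*(-2))*44 + (-3 - 6)² = ((3*(-1*(-1) - 2*0))*(-2))*44 + (-3 - 6)² = ((3*(1 + 0))*(-2))*44 + (-9)² = ((3*1)*(-2))*44 + 81 = (3*(-2))*44 + 81 = -6*44 + 81 = -264 + 81 = -183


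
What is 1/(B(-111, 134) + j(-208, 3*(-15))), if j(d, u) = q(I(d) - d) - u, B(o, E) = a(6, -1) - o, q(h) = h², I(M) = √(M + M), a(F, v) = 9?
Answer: -I/(-43013*I + 1664*√26) ≈ 2.2378e-5 - 4.4143e-6*I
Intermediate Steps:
I(M) = √2*√M (I(M) = √(2*M) = √2*√M)
B(o, E) = 9 - o
j(d, u) = (-d + √2*√d)² - u (j(d, u) = (√2*√d - d)² - u = (-d + √2*√d)² - u)
1/(B(-111, 134) + j(-208, 3*(-15))) = 1/((9 - 1*(-111)) + ((-1*(-208) + √2*√(-208))² - 3*(-15))) = 1/((9 + 111) + ((208 + √2*(4*I*√13))² - 1*(-45))) = 1/(120 + ((208 + 4*I*√26)² + 45)) = 1/(120 + (45 + (208 + 4*I*√26)²)) = 1/(165 + (208 + 4*I*√26)²)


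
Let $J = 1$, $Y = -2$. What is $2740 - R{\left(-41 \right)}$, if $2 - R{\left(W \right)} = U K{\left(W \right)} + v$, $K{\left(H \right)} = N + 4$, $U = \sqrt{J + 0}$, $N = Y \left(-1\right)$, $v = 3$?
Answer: $2747$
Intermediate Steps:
$N = 2$ ($N = \left(-2\right) \left(-1\right) = 2$)
$U = 1$ ($U = \sqrt{1 + 0} = \sqrt{1} = 1$)
$K{\left(H \right)} = 6$ ($K{\left(H \right)} = 2 + 4 = 6$)
$R{\left(W \right)} = -7$ ($R{\left(W \right)} = 2 - \left(1 \cdot 6 + 3\right) = 2 - \left(6 + 3\right) = 2 - 9 = -7$)
$2740 - R{\left(-41 \right)} = 2740 - -7 = 2740 + 7 = 2747$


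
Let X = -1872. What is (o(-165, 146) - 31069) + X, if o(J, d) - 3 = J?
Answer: -33103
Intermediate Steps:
o(J, d) = 3 + J
(o(-165, 146) - 31069) + X = ((3 - 165) - 31069) - 1872 = (-162 - 31069) - 1872 = -31231 - 1872 = -33103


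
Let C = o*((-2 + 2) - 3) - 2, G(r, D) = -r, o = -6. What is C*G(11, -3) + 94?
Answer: -82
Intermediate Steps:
C = 16 (C = -6*((-2 + 2) - 3) - 2 = -6*(0 - 3) - 2 = -6*(-3) - 2 = 18 - 2 = 16)
C*G(11, -3) + 94 = 16*(-1*11) + 94 = 16*(-11) + 94 = -176 + 94 = -82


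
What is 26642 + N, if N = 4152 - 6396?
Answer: 24398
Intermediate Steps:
N = -2244
26642 + N = 26642 - 2244 = 24398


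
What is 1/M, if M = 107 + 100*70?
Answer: 1/7107 ≈ 0.00014071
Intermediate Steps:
M = 7107 (M = 107 + 7000 = 7107)
1/M = 1/7107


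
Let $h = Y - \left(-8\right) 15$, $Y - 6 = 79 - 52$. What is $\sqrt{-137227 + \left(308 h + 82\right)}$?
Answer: $i \sqrt{90021} \approx 300.04 i$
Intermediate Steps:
$Y = 33$ ($Y = 6 + \left(79 - 52\right) = 6 + 27 = 33$)
$h = 153$ ($h = 33 - \left(-8\right) 15 = 33 - -120 = 33 + 120 = 153$)
$\sqrt{-137227 + \left(308 h + 82\right)} = \sqrt{-137227 + \left(308 \cdot 153 + 82\right)} = \sqrt{-137227 + \left(47124 + 82\right)} = \sqrt{-137227 + 47206} = \sqrt{-90021} = i \sqrt{90021}$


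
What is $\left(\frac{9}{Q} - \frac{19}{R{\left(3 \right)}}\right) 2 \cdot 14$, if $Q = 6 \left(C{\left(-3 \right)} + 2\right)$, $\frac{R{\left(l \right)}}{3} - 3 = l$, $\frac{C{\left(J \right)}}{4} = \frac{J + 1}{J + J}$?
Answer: $- \frac{763}{45} \approx -16.956$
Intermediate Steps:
$C{\left(J \right)} = \frac{2 \left(1 + J\right)}{J}$ ($C{\left(J \right)} = 4 \frac{J + 1}{J + J} = 4 \frac{1 + J}{2 J} = \frac{2 \left(1 + J\right)}{J}$)
$R{\left(l \right)} = 9 + 3 l$
$Q = 20$ ($Q = 6 \left(\left(2 + \frac{2}{-3}\right) + 2\right) = 6 \left(\left(2 + 2 \left(- \frac{1}{3}\right)\right) + 2\right) = 6 \left(\left(2 - \frac{2}{3}\right) + 2\right) = 6 \left(\frac{4}{3} + 2\right) = 6 \cdot \frac{10}{3} = 20$)
$\left(\frac{9}{Q} - \frac{19}{R{\left(3 \right)}}\right) 2 \cdot 14 = \left(\frac{9}{20} - \frac{19}{9 + 3 \cdot 3}\right) 2 \cdot 14 = \left(9 \cdot \frac{1}{20} - \frac{19}{9 + 9}\right) 2 \cdot 14 = \left(\frac{9}{20} - \frac{19}{18}\right) 2 \cdot 14 = \left(- \frac{109}{180}\right) 2 \cdot 14 = \left(- \frac{109}{90}\right) 14 = - \frac{763}{45}$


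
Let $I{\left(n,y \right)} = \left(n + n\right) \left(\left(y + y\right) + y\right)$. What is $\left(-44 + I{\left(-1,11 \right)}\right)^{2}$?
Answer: $12100$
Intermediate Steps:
$I{\left(n,y \right)} = 6 n y$ ($I{\left(n,y \right)} = 2 n \left(2 y + y\right) = 2 n 3 y = 6 n y$)
$\left(-44 + I{\left(-1,11 \right)}\right)^{2} = \left(-44 + 6 \left(-1\right) 11\right)^{2} = \left(-44 - 66\right)^{2} = \left(-110\right)^{2} = 12100$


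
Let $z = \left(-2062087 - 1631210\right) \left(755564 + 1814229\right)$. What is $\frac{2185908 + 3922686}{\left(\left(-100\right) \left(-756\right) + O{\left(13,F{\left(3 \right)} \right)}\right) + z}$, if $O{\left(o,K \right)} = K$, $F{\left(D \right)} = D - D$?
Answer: $- \frac{2036198}{3163669567307} \approx -6.4362 \cdot 10^{-7}$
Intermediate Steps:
$F{\left(D \right)} = 0$
$z = -9491008777521$ ($z = \left(-3693297\right) 2569793 = -9491008777521$)
$\frac{2185908 + 3922686}{\left(\left(-100\right) \left(-756\right) + O{\left(13,F{\left(3 \right)} \right)}\right) + z} = \frac{2185908 + 3922686}{\left(\left(-100\right) \left(-756\right) + 0\right) - 9491008777521} = \frac{6108594}{\left(75600 + 0\right) - 9491008777521} = \frac{6108594}{75600 - 9491008777521} = \frac{6108594}{-9491008701921} = 6108594 \left(- \frac{1}{9491008701921}\right) = - \frac{2036198}{3163669567307}$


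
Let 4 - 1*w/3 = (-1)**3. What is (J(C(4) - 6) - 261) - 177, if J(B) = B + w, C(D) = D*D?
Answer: -413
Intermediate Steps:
C(D) = D**2
w = 15 (w = 12 - 3*(-1)**3 = 12 - 3*(-1) = 12 + 3 = 15)
J(B) = 15 + B (J(B) = B + 15 = 15 + B)
(J(C(4) - 6) - 261) - 177 = ((15 + (4**2 - 6)) - 261) - 177 = ((15 + (16 - 6)) - 261) - 177 = ((15 + 10) - 261) - 177 = (25 - 261) - 177 = -236 - 177 = -413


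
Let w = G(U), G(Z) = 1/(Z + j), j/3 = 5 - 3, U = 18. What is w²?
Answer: 1/576 ≈ 0.0017361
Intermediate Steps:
j = 6 (j = 3*(5 - 3) = 3*2 = 6)
G(Z) = 1/(6 + Z) (G(Z) = 1/(Z + 6) = 1/(6 + Z))
w = 1/24 (w = 1/(6 + 18) = 1/24 ≈ 0.041667)
w² = (1/24)² = 1/576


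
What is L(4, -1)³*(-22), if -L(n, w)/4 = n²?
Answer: 5767168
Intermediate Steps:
L(n, w) = -4*n²
L(4, -1)³*(-22) = (-4*4²)³*(-22) = (-4*16)³*(-22) = (-64)³*(-22) = -262144*(-22) = 5767168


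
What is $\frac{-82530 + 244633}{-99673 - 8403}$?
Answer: $- \frac{162103}{108076} \approx -1.4999$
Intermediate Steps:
$\frac{-82530 + 244633}{-99673 - 8403} = \frac{162103}{-108076} = 162103 \left(- \frac{1}{108076}\right) = - \frac{162103}{108076}$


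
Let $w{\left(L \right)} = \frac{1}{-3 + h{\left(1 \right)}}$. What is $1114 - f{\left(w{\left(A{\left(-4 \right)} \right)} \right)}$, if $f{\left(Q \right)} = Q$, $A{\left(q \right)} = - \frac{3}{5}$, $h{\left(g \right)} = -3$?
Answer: $\frac{6685}{6} \approx 1114.2$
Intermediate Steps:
$A{\left(q \right)} = - \frac{3}{5}$ ($A{\left(q \right)} = \left(-3\right) \frac{1}{5} = - \frac{3}{5}$)
$w{\left(L \right)} = - \frac{1}{6}$ ($w{\left(L \right)} = \frac{1}{-3 - 3} = \frac{1}{-6} = - \frac{1}{6}$)
$1114 - f{\left(w{\left(A{\left(-4 \right)} \right)} \right)} = 1114 - - \frac{1}{6} = 1114 + \frac{1}{6} = \frac{6685}{6}$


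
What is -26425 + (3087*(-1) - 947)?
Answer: -30459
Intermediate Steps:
-26425 + (3087*(-1) - 947) = -26425 + (-3087 - 947) = -26425 - 4034 = -30459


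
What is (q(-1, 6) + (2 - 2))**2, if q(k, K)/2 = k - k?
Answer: 0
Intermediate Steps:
q(k, K) = 0 (q(k, K) = 2*(k - k) = 2*0 = 0)
(q(-1, 6) + (2 - 2))**2 = (0 + (2 - 2))**2 = (0 + 0)**2 = 0**2 = 0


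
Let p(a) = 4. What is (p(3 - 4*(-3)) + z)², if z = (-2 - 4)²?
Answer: 1600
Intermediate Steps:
z = 36 (z = (-6)² = 36)
(p(3 - 4*(-3)) + z)² = (4 + 36)² = 40² = 1600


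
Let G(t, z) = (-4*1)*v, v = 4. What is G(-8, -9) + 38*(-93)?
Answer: -3550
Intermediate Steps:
G(t, z) = -16 (G(t, z) = -4*1*4 = -4*4 = -16)
G(-8, -9) + 38*(-93) = -16 + 38*(-93) = -16 - 3534 = -3550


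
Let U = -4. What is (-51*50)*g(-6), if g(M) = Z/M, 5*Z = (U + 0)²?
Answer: 1360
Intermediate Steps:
Z = 16/5 (Z = (-4 + 0)²/5 = (⅕)*(-4)² = (⅕)*16 = 16/5 ≈ 3.2000)
g(M) = 16/(5*M)
(-51*50)*g(-6) = (-51*50)*((16/5)/(-6)) = -8160*(-1)/6 = -2550*(-8/15) = 1360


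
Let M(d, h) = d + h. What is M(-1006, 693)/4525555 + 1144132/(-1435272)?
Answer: -1294570383349/1623850593990 ≈ -0.79722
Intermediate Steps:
M(-1006, 693)/4525555 + 1144132/(-1435272) = (-1006 + 693)/4525555 + 1144132/(-1435272) = -313*1/4525555 + 1144132*(-1/1435272) = -313/4525555 - 286033/358818 = -1294570383349/1623850593990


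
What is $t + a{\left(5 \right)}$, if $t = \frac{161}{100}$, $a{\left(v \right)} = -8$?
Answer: $- \frac{639}{100} \approx -6.39$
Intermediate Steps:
$t = \frac{161}{100}$ ($t = 161 \cdot \frac{1}{100} = \frac{161}{100} \approx 1.61$)
$t + a{\left(5 \right)} = \frac{161}{100} - 8 = - \frac{639}{100}$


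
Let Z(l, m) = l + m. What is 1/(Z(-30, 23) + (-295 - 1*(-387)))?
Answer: 1/85 ≈ 0.011765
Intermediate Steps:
1/(Z(-30, 23) + (-295 - 1*(-387))) = 1/((-30 + 23) + (-295 - 1*(-387))) = 1/(-7 + (-295 + 387)) = 1/(-7 + 92) = 1/85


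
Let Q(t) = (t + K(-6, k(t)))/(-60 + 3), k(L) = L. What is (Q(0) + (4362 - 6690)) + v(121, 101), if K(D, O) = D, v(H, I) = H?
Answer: -41931/19 ≈ -2206.9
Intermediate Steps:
Q(t) = 2/19 - t/57 (Q(t) = (t - 6)/(-60 + 3) = (-6 + t)/(-57) = (-6 + t)*(-1/57) = 2/19 - t/57)
(Q(0) + (4362 - 6690)) + v(121, 101) = ((2/19 - 1/57*0) + (4362 - 6690)) + 121 = ((2/19 + 0) - 2328) + 121 = (2/19 - 2328) + 121 = -44230/19 + 121 = -41931/19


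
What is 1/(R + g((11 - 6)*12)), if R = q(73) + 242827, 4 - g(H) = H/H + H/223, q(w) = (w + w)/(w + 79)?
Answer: 16948/4115494559 ≈ 4.1181e-6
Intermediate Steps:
q(w) = 2*w/(79 + w) (q(w) = (2*w)/(79 + w) = 2*w/(79 + w))
g(H) = 3 - H/223 (g(H) = 4 - (H/H + H/223) = 4 - (1 + H*(1/223)) = 4 - (1 + H/223) = 4 + (-1 - H/223) = 3 - H/223)
R = 18454925/76 (R = 2*73/(79 + 73) + 242827 = 2*73/152 + 242827 = 2*73*(1/152) + 242827 = 73/76 + 242827 = 18454925/76 ≈ 2.4283e+5)
1/(R + g((11 - 6)*12)) = 1/(18454925/76 + (3 - (11 - 6)*12/223)) = 1/(18454925/76 + (3 - 5*12/223)) = 1/(18454925/76 + (3 - 1/223*60)) = 1/(18454925/76 + (3 - 60/223)) = 1/(18454925/76 + 609/223) = 1/(4115494559/16948) = 16948/4115494559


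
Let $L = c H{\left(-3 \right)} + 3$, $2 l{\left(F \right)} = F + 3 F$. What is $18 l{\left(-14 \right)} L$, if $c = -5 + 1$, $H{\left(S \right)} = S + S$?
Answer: $-13608$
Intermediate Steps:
$H{\left(S \right)} = 2 S$
$c = -4$
$l{\left(F \right)} = 2 F$ ($l{\left(F \right)} = \frac{F + 3 F}{2} = \frac{4 F}{2} = 2 F$)
$L = 27$ ($L = - 4 \cdot 2 \left(-3\right) + 3 = \left(-4\right) \left(-6\right) + 3 = 24 + 3 = 27$)
$18 l{\left(-14 \right)} L = 18 \cdot 2 \left(-14\right) 27 = 18 \left(-28\right) 27 = \left(-504\right) 27 = -13608$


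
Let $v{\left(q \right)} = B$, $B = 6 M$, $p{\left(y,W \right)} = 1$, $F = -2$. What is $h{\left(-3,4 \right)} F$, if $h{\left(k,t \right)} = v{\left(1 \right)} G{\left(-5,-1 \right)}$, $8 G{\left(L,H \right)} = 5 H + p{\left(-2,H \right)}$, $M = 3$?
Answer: $18$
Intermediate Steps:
$B = 18$ ($B = 6 \cdot 3 = 18$)
$G{\left(L,H \right)} = \frac{1}{8} + \frac{5 H}{8}$ ($G{\left(L,H \right)} = \frac{5 H + 1}{8} = \frac{1 + 5 H}{8} = \frac{1}{8} + \frac{5 H}{8}$)
$v{\left(q \right)} = 18$
$h{\left(k,t \right)} = -9$ ($h{\left(k,t \right)} = 18 \left(\frac{1}{8} + \frac{5}{8} \left(-1\right)\right) = 18 \left(\frac{1}{8} - \frac{5}{8}\right) = 18 \left(- \frac{1}{2}\right) = -9$)
$h{\left(-3,4 \right)} F = \left(-9\right) \left(-2\right) = 18$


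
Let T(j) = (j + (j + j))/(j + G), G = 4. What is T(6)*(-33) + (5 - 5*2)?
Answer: -322/5 ≈ -64.400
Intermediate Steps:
T(j) = 3*j/(4 + j) (T(j) = (j + (j + j))/(j + 4) = (j + 2*j)/(4 + j) = (3*j)/(4 + j) = 3*j/(4 + j))
T(6)*(-33) + (5 - 5*2) = (3*6/(4 + 6))*(-33) + (5 - 5*2) = (3*6/10)*(-33) + (5 - 10) = (3*6*(1/10))*(-33) - 5 = (9/5)*(-33) - 5 = -297/5 - 5 = -322/5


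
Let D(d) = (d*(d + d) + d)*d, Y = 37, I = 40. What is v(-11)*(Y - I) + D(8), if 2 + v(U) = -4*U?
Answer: 962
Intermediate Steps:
v(U) = -2 - 4*U
D(d) = d*(d + 2*d²) (D(d) = (d*(2*d) + d)*d = (2*d² + d)*d = (d + 2*d²)*d = d*(d + 2*d²))
v(-11)*(Y - I) + D(8) = (-2 - 4*(-11))*(37 - 1*40) + 8²*(1 + 2*8) = (-2 + 44)*(37 - 40) + 64*(1 + 16) = 42*(-3) + 64*17 = -126 + 1088 = 962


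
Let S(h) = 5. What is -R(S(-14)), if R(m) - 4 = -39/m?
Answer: 19/5 ≈ 3.8000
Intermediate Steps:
R(m) = 4 - 39/m
-R(S(-14)) = -(4 - 39/5) = -1*(-19/5) = 19/5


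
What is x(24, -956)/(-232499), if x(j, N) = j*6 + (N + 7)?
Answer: 805/232499 ≈ 0.0034624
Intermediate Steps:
x(j, N) = 7 + N + 6*j (x(j, N) = 6*j + (7 + N) = 7 + N + 6*j)
x(24, -956)/(-232499) = (7 - 956 + 6*24)/(-232499) = (7 - 956 + 144)*(-1/232499) = -805*(-1/232499) = 805/232499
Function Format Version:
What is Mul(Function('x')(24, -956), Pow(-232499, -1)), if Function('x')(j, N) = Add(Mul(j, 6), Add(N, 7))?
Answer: Rational(805, 232499) ≈ 0.0034624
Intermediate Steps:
Function('x')(j, N) = Add(7, N, Mul(6, j)) (Function('x')(j, N) = Add(Mul(6, j), Add(7, N)) = Add(7, N, Mul(6, j)))
Mul(Function('x')(24, -956), Pow(-232499, -1)) = Mul(Add(7, -956, Mul(6, 24)), Pow(-232499, -1)) = Mul(Add(7, -956, 144), Rational(-1, 232499)) = Mul(-805, Rational(-1, 232499)) = Rational(805, 232499)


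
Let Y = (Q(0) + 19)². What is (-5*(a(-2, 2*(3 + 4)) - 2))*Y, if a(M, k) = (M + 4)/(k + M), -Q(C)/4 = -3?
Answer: 52855/6 ≈ 8809.2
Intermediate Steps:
Q(C) = 12 (Q(C) = -4*(-3) = 12)
a(M, k) = (4 + M)/(M + k)
Y = 961 (Y = (12 + 19)² = 31² = 961)
(-5*(a(-2, 2*(3 + 4)) - 2))*Y = -5*((4 - 2)/(-2 + 2*(3 + 4)) - 2)*961 = -5*(2/(-2 + 2*7) - 2)*961 = -5*(2/(-2 + 14) - 2)*961 = -5*(2/12 - 2)*961 = -5*((1/12)*2 - 2)*961 = -5*(⅙ - 2)*961 = -5*(-11/6)*961 = (55/6)*961 = 52855/6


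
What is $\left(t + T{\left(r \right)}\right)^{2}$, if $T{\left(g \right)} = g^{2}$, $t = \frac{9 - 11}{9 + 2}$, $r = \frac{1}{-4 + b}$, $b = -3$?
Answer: $\frac{7569}{290521} \approx 0.026053$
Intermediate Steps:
$r = - \frac{1}{7}$ ($r = \frac{1}{-4 - 3} = \frac{1}{-7} = - \frac{1}{7} \approx -0.14286$)
$t = - \frac{2}{11} \approx -0.18182$
$\left(t + T{\left(r \right)}\right)^{2} = \left(- \frac{2}{11} + \left(- \frac{1}{7}\right)^{2}\right)^{2} = \left(- \frac{2}{11} + \frac{1}{49}\right)^{2} = \left(- \frac{87}{539}\right)^{2} = \frac{7569}{290521}$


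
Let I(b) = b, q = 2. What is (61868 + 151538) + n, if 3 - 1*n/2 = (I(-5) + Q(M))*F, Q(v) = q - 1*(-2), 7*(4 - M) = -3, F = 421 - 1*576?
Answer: 213102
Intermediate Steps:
F = -155 (F = 421 - 576 = -155)
M = 31/7 (M = 4 - 1/7*(-3) = 4 + 3/7 = 31/7 ≈ 4.4286)
Q(v) = 4 (Q(v) = 2 - 1*(-2) = 2 + 2 = 4)
n = -304 (n = 6 - 2*(-5 + 4)*(-155) = 6 - (-2)*(-155) = 6 - 2*155 = 6 - 310 = -304)
(61868 + 151538) + n = (61868 + 151538) - 304 = 213406 - 304 = 213102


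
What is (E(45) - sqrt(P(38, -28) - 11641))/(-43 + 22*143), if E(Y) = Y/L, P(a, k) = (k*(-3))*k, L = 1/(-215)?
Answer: -9675/3103 - I*sqrt(13993)/3103 ≈ -3.118 - 0.038122*I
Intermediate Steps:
L = -1/215 ≈ -0.0046512
P(a, k) = -3*k**2 (P(a, k) = (-3*k)*k = -3*k**2)
E(Y) = -215*Y (E(Y) = Y/(-1/215) = Y*(-215) = -215*Y)
(E(45) - sqrt(P(38, -28) - 11641))/(-43 + 22*143) = (-215*45 - sqrt(-3*(-28)**2 - 11641))/(-43 + 22*143) = (-9675 - sqrt(-3*784 - 11641))/(-43 + 3146) = (-9675 - sqrt(-2352 - 11641))/3103 = (-9675 - sqrt(-13993))*(1/3103) = (-9675 - I*sqrt(13993))*(1/3103) = -9675/3103 - I*sqrt(13993)/3103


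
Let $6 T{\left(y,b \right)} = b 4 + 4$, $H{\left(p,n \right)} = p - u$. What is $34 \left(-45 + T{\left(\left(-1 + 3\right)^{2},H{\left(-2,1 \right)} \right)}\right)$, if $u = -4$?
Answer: $-1462$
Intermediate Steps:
$H{\left(p,n \right)} = 4 + p$ ($H{\left(p,n \right)} = p - -4 = p + 4 = 4 + p$)
$T{\left(y,b \right)} = \frac{2}{3} + \frac{2 b}{3}$ ($T{\left(y,b \right)} = \frac{b 4 + 4}{6} = \frac{4 b + 4}{6} = \frac{4 + 4 b}{6} = \frac{2}{3} + \frac{2 b}{3}$)
$34 \left(-45 + T{\left(\left(-1 + 3\right)^{2},H{\left(-2,1 \right)} \right)}\right) = 34 \left(-45 + \left(\frac{2}{3} + \frac{2 \left(4 - 2\right)}{3}\right)\right) = 34 \left(-45 + \left(\frac{2}{3} + \frac{2}{3} \cdot 2\right)\right) = 34 \left(-45 + \left(\frac{2}{3} + \frac{4}{3}\right)\right) = 34 \left(-45 + 2\right) = 34 \left(-43\right) = -1462$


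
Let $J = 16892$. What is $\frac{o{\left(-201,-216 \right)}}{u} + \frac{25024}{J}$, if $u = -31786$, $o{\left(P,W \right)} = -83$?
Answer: $\frac{199203725}{134232278} \approx 1.484$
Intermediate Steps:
$\frac{o{\left(-201,-216 \right)}}{u} + \frac{25024}{J} = - \frac{83}{-31786} + \frac{25024}{16892} = \left(-83\right) \left(- \frac{1}{31786}\right) + 25024 \cdot \frac{1}{16892} = \frac{83}{31786} + \frac{6256}{4223} = \frac{199203725}{134232278}$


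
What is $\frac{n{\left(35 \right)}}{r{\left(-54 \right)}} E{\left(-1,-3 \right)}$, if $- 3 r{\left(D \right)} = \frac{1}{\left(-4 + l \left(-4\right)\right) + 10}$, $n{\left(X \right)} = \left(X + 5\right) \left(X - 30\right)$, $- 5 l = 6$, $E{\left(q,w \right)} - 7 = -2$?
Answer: $-32400$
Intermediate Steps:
$E{\left(q,w \right)} = 5$ ($E{\left(q,w \right)} = 7 - 2 = 5$)
$l = - \frac{6}{5}$ ($l = \left(- \frac{1}{5}\right) 6 = - \frac{6}{5} \approx -1.2$)
$n{\left(X \right)} = \left(-30 + X\right) \left(5 + X\right)$ ($n{\left(X \right)} = \left(5 + X\right) \left(-30 + X\right) = \left(-30 + X\right) \left(5 + X\right)$)
$r{\left(D \right)} = - \frac{5}{162}$ ($r{\left(D \right)} = - \frac{1}{3 \left(\left(-4 - - \frac{24}{5}\right) + 10\right)} = - \frac{1}{3 \left(\left(-4 + \frac{24}{5}\right) + 10\right)} = - \frac{1}{3 \left(\frac{4}{5} + 10\right)} = - \frac{1}{3 \cdot \frac{54}{5}} = \left(- \frac{1}{3}\right) \frac{5}{54} = - \frac{5}{162}$)
$\frac{n{\left(35 \right)}}{r{\left(-54 \right)}} E{\left(-1,-3 \right)} = \frac{-150 + 35^{2} - 875}{- \frac{5}{162}} \cdot 5 = \left(-150 + 1225 - 875\right) \left(- \frac{162}{5}\right) 5 = 200 \left(- \frac{162}{5}\right) 5 = \left(-6480\right) 5 = -32400$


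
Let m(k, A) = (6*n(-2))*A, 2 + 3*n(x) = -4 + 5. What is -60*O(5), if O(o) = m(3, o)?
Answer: 600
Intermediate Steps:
n(x) = -⅓ (n(x) = -⅔ + (-4 + 5)/3 = -⅔ + (⅓)*1 = -⅔ + ⅓ = -⅓)
m(k, A) = -2*A (m(k, A) = (6*(-⅓))*A = -2*A)
O(o) = -2*o
-60*O(5) = -(-120)*5 = -60*(-10) = 600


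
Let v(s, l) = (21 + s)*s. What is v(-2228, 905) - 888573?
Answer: 4028623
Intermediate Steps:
v(s, l) = s*(21 + s)
v(-2228, 905) - 888573 = -2228*(21 - 2228) - 888573 = -2228*(-2207) - 888573 = 4917196 - 888573 = 4028623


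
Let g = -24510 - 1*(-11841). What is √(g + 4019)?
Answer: 5*I*√346 ≈ 93.005*I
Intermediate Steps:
g = -12669 (g = -24510 + 11841 = -12669)
√(g + 4019) = √(-12669 + 4019) = √(-8650) = 5*I*√346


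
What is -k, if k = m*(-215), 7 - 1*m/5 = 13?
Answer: -6450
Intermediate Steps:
m = -30 (m = 35 - 5*13 = 35 - 65 = -30)
k = 6450 (k = -30*(-215) = 6450)
-k = -1*6450 = -6450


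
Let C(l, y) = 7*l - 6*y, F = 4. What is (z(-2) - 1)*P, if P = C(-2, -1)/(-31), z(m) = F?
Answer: 24/31 ≈ 0.77419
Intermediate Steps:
z(m) = 4
C(l, y) = -6*y + 7*l
P = 8/31 (P = (-6*(-1) + 7*(-2))/(-31) = (6 - 14)*(-1/31) = -8*(-1/31) = 8/31 ≈ 0.25806)
(z(-2) - 1)*P = (4 - 1)*(8/31) = 3*(8/31) = 24/31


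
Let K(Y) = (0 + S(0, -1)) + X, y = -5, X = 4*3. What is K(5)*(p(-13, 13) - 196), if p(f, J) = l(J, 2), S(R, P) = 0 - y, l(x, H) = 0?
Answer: -3332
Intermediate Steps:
X = 12
S(R, P) = 5 (S(R, P) = 0 - 1*(-5) = 0 + 5 = 5)
p(f, J) = 0
K(Y) = 17 (K(Y) = (0 + 5) + 12 = 5 + 12 = 17)
K(5)*(p(-13, 13) - 196) = 17*(0 - 196) = 17*(-196) = -3332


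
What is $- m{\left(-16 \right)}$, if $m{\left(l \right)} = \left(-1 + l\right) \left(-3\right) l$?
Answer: $816$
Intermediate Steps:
$m{\left(l \right)} = l \left(3 - 3 l\right)$ ($m{\left(l \right)} = \left(3 - 3 l\right) l = l \left(3 - 3 l\right)$)
$- m{\left(-16 \right)} = - 3 \left(-16\right) \left(1 - -16\right) = - 3 \left(-16\right) \left(1 + 16\right) = - 3 \left(-16\right) 17 = \left(-1\right) \left(-816\right) = 816$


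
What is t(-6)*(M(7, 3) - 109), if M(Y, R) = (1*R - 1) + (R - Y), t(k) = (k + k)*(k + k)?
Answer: -15984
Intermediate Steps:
t(k) = 4*k**2 (t(k) = (2*k)*(2*k) = 4*k**2)
M(Y, R) = -1 - Y + 2*R (M(Y, R) = (R - 1) + (R - Y) = (-1 + R) + (R - Y) = -1 - Y + 2*R)
t(-6)*(M(7, 3) - 109) = (4*(-6)**2)*((-1 - 1*7 + 2*3) - 109) = (4*36)*((-1 - 7 + 6) - 109) = 144*(-2 - 109) = 144*(-111) = -15984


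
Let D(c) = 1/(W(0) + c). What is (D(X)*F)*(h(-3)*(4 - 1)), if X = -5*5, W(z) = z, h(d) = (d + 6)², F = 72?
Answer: -1944/25 ≈ -77.760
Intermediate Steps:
h(d) = (6 + d)²
X = -25
D(c) = 1/c (D(c) = 1/(0 + c) = 1/c)
(D(X)*F)*(h(-3)*(4 - 1)) = (72/(-25))*((6 - 3)²*(4 - 1)) = (-1/25*72)*(3²*3) = -648*3/25 = -72/25*27 = -1944/25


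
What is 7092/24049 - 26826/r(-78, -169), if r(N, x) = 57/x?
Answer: 36342935450/456931 ≈ 79537.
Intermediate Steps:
7092/24049 - 26826/r(-78, -169) = 7092/24049 - 26826/(57/(-169)) = 7092*(1/24049) - 26826/(57*(-1/169)) = 7092/24049 - 26826/(-57/169) = 7092/24049 - 26826*(-169/57) = 7092/24049 + 1511198/19 = 36342935450/456931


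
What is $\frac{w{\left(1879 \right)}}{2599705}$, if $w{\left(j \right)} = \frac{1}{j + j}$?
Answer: $\frac{1}{9769691390} \approx 1.0236 \cdot 10^{-10}$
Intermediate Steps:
$w{\left(j \right)} = \frac{1}{2 j}$
$\frac{w{\left(1879 \right)}}{2599705} = \frac{\frac{1}{2} \cdot \frac{1}{1879}}{2599705} = \frac{1}{2} \cdot \frac{1}{1879} \cdot \frac{1}{2599705} = \frac{1}{3758} \cdot \frac{1}{2599705} = \frac{1}{9769691390}$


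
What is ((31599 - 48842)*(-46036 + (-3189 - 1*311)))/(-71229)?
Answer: -284716416/23743 ≈ -11992.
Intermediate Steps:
((31599 - 48842)*(-46036 + (-3189 - 1*311)))/(-71229) = -17243*(-46036 + (-3189 - 311))*(-1/71229) = -17243*(-46036 - 3500)*(-1/71229) = -17243*(-49536)*(-1/71229) = 854149248*(-1/71229) = -284716416/23743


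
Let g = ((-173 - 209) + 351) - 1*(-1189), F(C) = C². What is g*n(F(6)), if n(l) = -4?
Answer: -4632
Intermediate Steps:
g = 1158 (g = (-382 + 351) + 1189 = -31 + 1189 = 1158)
g*n(F(6)) = 1158*(-4) = -4632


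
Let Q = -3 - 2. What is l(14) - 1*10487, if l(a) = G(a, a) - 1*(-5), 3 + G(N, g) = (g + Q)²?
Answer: -10404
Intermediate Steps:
Q = -5
G(N, g) = -3 + (-5 + g)² (G(N, g) = -3 + (g - 5)² = -3 + (-5 + g)²)
l(a) = 2 + (-5 + a)² (l(a) = (-3 + (-5 + a)²) - 1*(-5) = (-3 + (-5 + a)²) + 5 = 2 + (-5 + a)²)
l(14) - 1*10487 = (2 + (-5 + 14)²) - 1*10487 = (2 + 9²) - 10487 = (2 + 81) - 10487 = 83 - 10487 = -10404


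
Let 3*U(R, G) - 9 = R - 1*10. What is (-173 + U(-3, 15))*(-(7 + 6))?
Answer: 6799/3 ≈ 2266.3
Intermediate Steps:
U(R, G) = -⅓ + R/3 (U(R, G) = 3 + (R - 1*10)/3 = 3 + (R - 10)/3 = 3 + (-10 + R)/3 = 3 + (-10/3 + R/3) = -⅓ + R/3)
(-173 + U(-3, 15))*(-(7 + 6)) = (-173 + (-⅓ + (⅓)*(-3)))*(-(7 + 6)) = (-173 + (-⅓ - 1))*(-1*13) = (-173 - 4/3)*(-13) = -523/3*(-13) = 6799/3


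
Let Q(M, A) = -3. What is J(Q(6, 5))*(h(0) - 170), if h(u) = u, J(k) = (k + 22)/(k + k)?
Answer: 1615/3 ≈ 538.33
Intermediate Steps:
J(k) = (22 + k)/(2*k) (J(k) = (22 + k)/((2*k)) = (22 + k)*(1/(2*k)) = (22 + k)/(2*k))
J(Q(6, 5))*(h(0) - 170) = ((½)*(22 - 3)/(-3))*(0 - 170) = ((½)*(-⅓)*19)*(-170) = -19/6*(-170) = 1615/3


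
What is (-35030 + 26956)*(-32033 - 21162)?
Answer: 429496430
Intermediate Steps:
(-35030 + 26956)*(-32033 - 21162) = -8074*(-53195) = 429496430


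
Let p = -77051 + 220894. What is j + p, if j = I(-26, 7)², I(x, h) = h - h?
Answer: 143843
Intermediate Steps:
p = 143843
I(x, h) = 0
j = 0 (j = 0² = 0)
j + p = 0 + 143843 = 143843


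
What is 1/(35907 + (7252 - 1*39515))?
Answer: 1/3644 ≈ 0.00027442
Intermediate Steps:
1/(35907 + (7252 - 1*39515)) = 1/(35907 + (7252 - 39515)) = 1/(35907 - 32263) = 1/3644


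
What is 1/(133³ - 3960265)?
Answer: -1/1607628 ≈ -6.2203e-7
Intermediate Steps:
1/(133³ - 3960265) = 1/(2352637 - 3960265) = 1/(-1607628) = -1/1607628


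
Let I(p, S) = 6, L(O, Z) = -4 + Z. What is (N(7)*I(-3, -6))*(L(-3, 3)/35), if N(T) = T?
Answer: -6/5 ≈ -1.2000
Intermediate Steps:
(N(7)*I(-3, -6))*(L(-3, 3)/35) = (7*6)*((-4 + 3)/35) = 42*(-1*1/35) = 42*(-1/35) = -6/5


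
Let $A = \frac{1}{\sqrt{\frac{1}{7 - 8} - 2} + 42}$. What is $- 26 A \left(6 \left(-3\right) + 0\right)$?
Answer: $\frac{6552}{589} - \frac{156 i \sqrt{3}}{589} \approx 11.124 - 0.45874 i$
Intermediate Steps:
$A = \frac{1}{42 + i \sqrt{3}}$ ($A = \frac{1}{\sqrt{\frac{1}{-1} - 2} + 42} = \frac{1}{\sqrt{-1 - 2} + 42} = \frac{1}{\sqrt{-3} + 42} = \frac{1}{i \sqrt{3} + 42} = \frac{1}{42 + i \sqrt{3}} \approx 0.023769 - 0.00098022 i$)
$- 26 A \left(6 \left(-3\right) + 0\right) = - 26 \left(\frac{14}{589} - \frac{i \sqrt{3}}{1767}\right) \left(6 \left(-3\right) + 0\right) = \left(- \frac{364}{589} + \frac{26 i \sqrt{3}}{1767}\right) \left(-18 + 0\right) = \left(- \frac{364}{589} + \frac{26 i \sqrt{3}}{1767}\right) \left(-18\right) = \frac{6552}{589} - \frac{156 i \sqrt{3}}{589}$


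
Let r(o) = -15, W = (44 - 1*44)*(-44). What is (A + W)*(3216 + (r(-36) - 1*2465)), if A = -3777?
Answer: -2779872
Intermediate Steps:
W = 0 (W = (44 - 44)*(-44) = 0*(-44) = 0)
(A + W)*(3216 + (r(-36) - 1*2465)) = (-3777 + 0)*(3216 + (-15 - 1*2465)) = -3777*(3216 + (-15 - 2465)) = -3777*(3216 - 2480) = -3777*736 = -2779872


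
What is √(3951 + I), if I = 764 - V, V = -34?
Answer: √4749 ≈ 68.913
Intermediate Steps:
I = 798 (I = 764 - 1*(-34) = 764 + 34 = 798)
√(3951 + I) = √(3951 + 798) = √4749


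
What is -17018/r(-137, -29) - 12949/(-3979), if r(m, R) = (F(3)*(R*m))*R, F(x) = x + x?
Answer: 196073570/59797623 ≈ 3.2790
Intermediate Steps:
F(x) = 2*x
r(m, R) = 6*m*R² (r(m, R) = ((2*3)*(R*m))*R = (6*(R*m))*R = (6*R*m)*R = 6*m*R²)
-17018/r(-137, -29) - 12949/(-3979) = -17018/(6*(-137)*(-29)²) - 12949/(-3979) = -17018/(6*(-137)*841) - 12949*(-1/3979) = -17018/(-691302) + 563/173 = -17018*(-1/691302) + 563/173 = 8509/345651 + 563/173 = 196073570/59797623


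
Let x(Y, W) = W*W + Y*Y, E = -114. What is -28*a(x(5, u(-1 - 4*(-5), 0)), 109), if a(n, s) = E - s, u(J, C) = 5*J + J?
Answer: 6244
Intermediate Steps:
u(J, C) = 6*J
x(Y, W) = W² + Y²
a(n, s) = -114 - s
-28*a(x(5, u(-1 - 4*(-5), 0)), 109) = -28*(-114 - 1*109) = -28*(-114 - 109) = -28*(-223) = 6244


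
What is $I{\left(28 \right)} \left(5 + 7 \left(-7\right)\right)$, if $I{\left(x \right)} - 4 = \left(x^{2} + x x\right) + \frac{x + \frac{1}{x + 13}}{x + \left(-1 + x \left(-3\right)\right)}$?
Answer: $- \frac{53865020}{779} \approx -69146.0$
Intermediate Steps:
$I{\left(x \right)} = 4 + 2 x^{2} + \frac{x + \frac{1}{13 + x}}{-1 - 2 x}$ ($I{\left(x \right)} = 4 + \left(\left(x^{2} + x x\right) + \frac{x + \frac{1}{x + 13}}{x + \left(-1 + x \left(-3\right)\right)}\right) = 4 + \left(\left(x^{2} + x^{2}\right) + \frac{x + \frac{1}{13 + x}}{x - \left(1 + 3 x\right)}\right) = 4 + \left(2 x^{2} + \frac{x + \frac{1}{13 + x}}{-1 - 2 x}\right) = 4 + 2 x^{2} + \frac{x + \frac{1}{13 + x}}{-1 - 2 x}$)
$I{\left(28 \right)} \left(5 + 7 \left(-7\right)\right) = \frac{51 + 4 \cdot 28^{4} + 33 \cdot 28^{2} + 54 \cdot 28^{3} + 95 \cdot 28}{13 + 2 \cdot 28^{2} + 27 \cdot 28} \left(5 + 7 \left(-7\right)\right) = \frac{51 + 4 \cdot 614656 + 33 \cdot 784 + 54 \cdot 21952 + 2660}{13 + 2 \cdot 784 + 756} \left(5 - 49\right) = \frac{51 + 2458624 + 25872 + 1185408 + 2660}{13 + 1568 + 756} \left(-44\right) = \frac{1}{2337} \cdot 3672615 \left(-44\right) = \frac{1224205}{779} \left(-44\right) = - \frac{53865020}{779}$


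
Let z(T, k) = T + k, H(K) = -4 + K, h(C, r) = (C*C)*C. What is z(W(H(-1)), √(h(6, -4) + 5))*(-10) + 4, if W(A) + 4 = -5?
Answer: 94 - 10*√221 ≈ -54.661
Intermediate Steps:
h(C, r) = C³ (h(C, r) = C²*C = C³)
W(A) = -9 (W(A) = -4 - 5 = -9)
z(W(H(-1)), √(h(6, -4) + 5))*(-10) + 4 = (-9 + √(6³ + 5))*(-10) + 4 = (-9 + √(216 + 5))*(-10) + 4 = (-9 + √221)*(-10) + 4 = (90 - 10*√221) + 4 = 94 - 10*√221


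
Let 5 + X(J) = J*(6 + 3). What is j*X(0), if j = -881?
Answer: 4405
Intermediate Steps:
X(J) = -5 + 9*J (X(J) = -5 + J*(6 + 3) = -5 + J*9 = -5 + 9*J)
j*X(0) = -881*(-5 + 9*0) = -881*(-5 + 0) = -881*(-5) = 4405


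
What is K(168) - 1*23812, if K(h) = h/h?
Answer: -23811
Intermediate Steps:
K(h) = 1
K(168) - 1*23812 = 1 - 1*23812 = 1 - 23812 = -23811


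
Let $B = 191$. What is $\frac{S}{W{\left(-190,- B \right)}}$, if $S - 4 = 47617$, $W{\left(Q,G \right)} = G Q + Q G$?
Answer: $\frac{47621}{72580} \approx 0.65612$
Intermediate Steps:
$W{\left(Q,G \right)} = 2 G Q$ ($W{\left(Q,G \right)} = G Q + G Q = 2 G Q$)
$S = 47621$ ($S = 4 + 47617 = 47621$)
$\frac{S}{W{\left(-190,- B \right)}} = \frac{47621}{2 \left(\left(-1\right) 191\right) \left(-190\right)} = \frac{47621}{2 \left(-191\right) \left(-190\right)} = \frac{47621}{72580}$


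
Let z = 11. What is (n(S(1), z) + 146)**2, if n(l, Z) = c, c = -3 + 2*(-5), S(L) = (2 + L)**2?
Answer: 17689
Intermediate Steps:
c = -13 (c = -3 - 10 = -13)
n(l, Z) = -13
(n(S(1), z) + 146)**2 = (-13 + 146)**2 = 133**2 = 17689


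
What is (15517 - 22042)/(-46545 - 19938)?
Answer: 725/7387 ≈ 0.098145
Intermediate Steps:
(15517 - 22042)/(-46545 - 19938) = -6525/(-66483) = -6525*(-1/66483) = 725/7387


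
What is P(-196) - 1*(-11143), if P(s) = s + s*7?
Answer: 9575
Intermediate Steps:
P(s) = 8*s (P(s) = s + 7*s = 8*s)
P(-196) - 1*(-11143) = 8*(-196) - 1*(-11143) = -1568 + 11143 = 9575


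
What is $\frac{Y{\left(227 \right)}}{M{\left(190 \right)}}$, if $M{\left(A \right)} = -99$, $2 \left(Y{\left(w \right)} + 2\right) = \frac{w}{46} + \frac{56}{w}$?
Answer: $- \frac{12337}{2067516} \approx -0.0059671$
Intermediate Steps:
$Y{\left(w \right)} = -2 + \frac{28}{w} + \frac{w}{92}$ ($Y{\left(w \right)} = -2 + \frac{\frac{w}{46} + \frac{56}{w}}{2} = -2 + \frac{\frac{56}{w} + \frac{w}{46}}{2} = -2 + \left(\frac{28}{w} + \frac{w}{92}\right) = -2 + \frac{28}{w} + \frac{w}{92}$)
$\frac{Y{\left(227 \right)}}{M{\left(190 \right)}} = \frac{-2 + \frac{28}{227} + \frac{1}{92} \cdot 227}{-99} = \left(-2 + 28 \cdot \frac{1}{227} + \frac{227}{92}\right) \left(- \frac{1}{99}\right) = \left(-2 + \frac{28}{227} + \frac{227}{92}\right) \left(- \frac{1}{99}\right) = \frac{12337}{20884} \left(- \frac{1}{99}\right) = - \frac{12337}{2067516}$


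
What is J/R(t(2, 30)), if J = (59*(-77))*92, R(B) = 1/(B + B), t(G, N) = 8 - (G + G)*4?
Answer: 6687296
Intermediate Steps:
t(G, N) = 8 - 8*G (t(G, N) = 8 - 2*G*4 = 8 - 8*G)
R(B) = 1/(2*B)
J = -417956 (J = -4543*92 = -417956)
J/R(t(2, 30)) = -417956/(1/(2*(8 - 8*2))) = -417956/(1/(2*(8 - 16))) = -417956/((½)/(-8)) = -417956/((½)*(-⅛)) = -417956/(-1/16) = -417956*(-16) = 6687296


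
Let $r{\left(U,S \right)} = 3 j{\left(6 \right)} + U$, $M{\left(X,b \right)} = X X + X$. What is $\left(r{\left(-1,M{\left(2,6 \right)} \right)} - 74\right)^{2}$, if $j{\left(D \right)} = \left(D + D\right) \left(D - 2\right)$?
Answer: $4761$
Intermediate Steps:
$M{\left(X,b \right)} = X + X^{2}$ ($M{\left(X,b \right)} = X^{2} + X = X + X^{2}$)
$j{\left(D \right)} = 2 D \left(-2 + D\right)$
$r{\left(U,S \right)} = 144 + U$ ($r{\left(U,S \right)} = 3 \cdot 2 \cdot 6 \left(-2 + 6\right) + U = 3 \cdot 2 \cdot 6 \cdot 4 + U = 3 \cdot 48 + U = 144 + U$)
$\left(r{\left(-1,M{\left(2,6 \right)} \right)} - 74\right)^{2} = \left(\left(144 - 1\right) - 74\right)^{2} = \left(143 - 74\right)^{2} = 69^{2} = 4761$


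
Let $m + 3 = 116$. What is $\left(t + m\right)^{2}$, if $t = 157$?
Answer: $72900$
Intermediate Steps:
$m = 113$ ($m = -3 + 116 = 113$)
$\left(t + m\right)^{2} = \left(157 + 113\right)^{2} = 270^{2} = 72900$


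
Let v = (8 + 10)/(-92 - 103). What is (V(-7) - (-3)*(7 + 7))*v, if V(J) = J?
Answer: -42/13 ≈ -3.2308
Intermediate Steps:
v = -6/65 (v = 18/(-195) = 18*(-1/195) = -6/65 ≈ -0.092308)
(V(-7) - (-3)*(7 + 7))*v = (-7 - (-3)*(7 + 7))*(-6/65) = (-7 - (-3)*14)*(-6/65) = (-7 - 1*(-42))*(-6/65) = (-7 + 42)*(-6/65) = 35*(-6/65) = -42/13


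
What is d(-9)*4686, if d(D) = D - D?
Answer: 0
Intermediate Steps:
d(D) = 0
d(-9)*4686 = 0*4686 = 0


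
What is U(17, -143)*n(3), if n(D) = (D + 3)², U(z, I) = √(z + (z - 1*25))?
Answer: 108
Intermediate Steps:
U(z, I) = √(-25 + 2*z) (U(z, I) = √(z + (z - 25)) = √(z + (-25 + z)) = √(-25 + 2*z))
n(D) = (3 + D)²
U(17, -143)*n(3) = √(-25 + 2*17)*(3 + 3)² = √(-25 + 34)*6² = √9*36 = 3*36 = 108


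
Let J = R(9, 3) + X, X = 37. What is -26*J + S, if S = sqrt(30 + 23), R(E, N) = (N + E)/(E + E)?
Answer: -2938/3 + sqrt(53) ≈ -972.05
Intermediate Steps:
R(E, N) = (E + N)/(2*E) (R(E, N) = (E + N)/((2*E)) = (E + N)*(1/(2*E)) = (E + N)/(2*E))
S = sqrt(53) ≈ 7.2801
J = 113/3 (J = (1/2)*(9 + 3)/9 + 37 = (1/2)*(1/9)*12 + 37 = 2/3 + 37 = 113/3 ≈ 37.667)
-26*J + S = -26*113/3 + sqrt(53) = -2938/3 + sqrt(53)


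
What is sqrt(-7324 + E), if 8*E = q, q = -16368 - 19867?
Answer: I*sqrt(189654)/4 ≈ 108.87*I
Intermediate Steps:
q = -36235
E = -36235/8 (E = (1/8)*(-36235) = -36235/8 ≈ -4529.4)
sqrt(-7324 + E) = sqrt(-7324 - 36235/8) = sqrt(-94827/8) = I*sqrt(189654)/4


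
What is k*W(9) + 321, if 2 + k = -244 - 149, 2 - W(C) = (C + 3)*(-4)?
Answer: -19429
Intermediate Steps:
W(C) = 14 + 4*C (W(C) = 2 - (C + 3)*(-4) = 2 - (3 + C)*(-4) = 2 - (-12 - 4*C) = 2 + (12 + 4*C) = 14 + 4*C)
k = -395 (k = -2 + (-244 - 149) = -2 - 393 = -395)
k*W(9) + 321 = -395*(14 + 4*9) + 321 = -395*(14 + 36) + 321 = -395*50 + 321 = -19750 + 321 = -19429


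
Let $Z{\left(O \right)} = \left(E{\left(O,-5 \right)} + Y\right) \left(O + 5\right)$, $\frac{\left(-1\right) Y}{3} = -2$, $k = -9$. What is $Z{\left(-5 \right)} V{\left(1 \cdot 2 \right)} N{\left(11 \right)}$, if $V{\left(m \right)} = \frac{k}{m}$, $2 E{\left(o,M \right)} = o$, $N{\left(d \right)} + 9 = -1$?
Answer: $0$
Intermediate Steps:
$N{\left(d \right)} = -10$ ($N{\left(d \right)} = -9 - 1 = -10$)
$E{\left(o,M \right)} = \frac{o}{2}$
$Y = 6$ ($Y = \left(-3\right) \left(-2\right) = 6$)
$V{\left(m \right)} = - \frac{9}{m}$
$Z{\left(O \right)} = \left(5 + O\right) \left(6 + \frac{O}{2}\right)$ ($Z{\left(O \right)} = \left(\frac{O}{2} + 6\right) \left(O + 5\right) = \left(6 + \frac{O}{2}\right) \left(5 + O\right) = \left(5 + O\right) \left(6 + \frac{O}{2}\right)$)
$Z{\left(-5 \right)} V{\left(1 \cdot 2 \right)} N{\left(11 \right)} = \left(30 + \frac{\left(-5\right)^{2}}{2} + \frac{17}{2} \left(-5\right)\right) \left(- \frac{9}{1 \cdot 2}\right) \left(-10\right) = \left(30 + \frac{1}{2} \cdot 25 - \frac{85}{2}\right) \left(- \frac{9}{2}\right) \left(-10\right) = \left(30 + \frac{25}{2} - \frac{85}{2}\right) \left(\left(-9\right) \frac{1}{2}\right) \left(-10\right) = 0 \left(- \frac{9}{2}\right) \left(-10\right) = 0 \left(-10\right) = 0$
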